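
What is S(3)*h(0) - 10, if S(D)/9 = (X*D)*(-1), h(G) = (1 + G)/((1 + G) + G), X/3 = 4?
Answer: -334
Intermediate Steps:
X = 12 (X = 3*4 = 12)
h(G) = (1 + G)/(1 + 2*G)
S(D) = -108*D (S(D) = 9*((12*D)*(-1)) = 9*(-12*D) = -108*D)
S(3)*h(0) - 10 = (-108*3)*((1 + 0)/(1 + 2*0)) - 10 = -324/(1 + 0) - 10 = -324/1 - 10 = -324 - 10 = -334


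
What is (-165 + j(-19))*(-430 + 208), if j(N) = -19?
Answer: 40848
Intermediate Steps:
(-165 + j(-19))*(-430 + 208) = (-165 - 19)*(-430 + 208) = -184*(-222) = 40848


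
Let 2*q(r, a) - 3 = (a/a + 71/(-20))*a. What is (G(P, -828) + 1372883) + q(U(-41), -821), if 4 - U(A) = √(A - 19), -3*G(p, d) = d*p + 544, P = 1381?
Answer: 210588713/120 ≈ 1.7549e+6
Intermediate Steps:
G(p, d) = -544/3 - d*p/3 (G(p, d) = -(d*p + 544)/3 = -(544 + d*p)/3 = -544/3 - d*p/3)
U(A) = 4 - √(-19 + A) (U(A) = 4 - √(A - 19) = 4 - √(-19 + A))
q(r, a) = 3/2 - 51*a/40 (q(r, a) = 3/2 + ((a/a + 71/(-20))*a)/2 = 3/2 + ((1 + 71*(-1/20))*a)/2 = 3/2 + ((1 - 71/20)*a)/2 = 3/2 + (-51*a/20)/2 = 3/2 - 51*a/40)
(G(P, -828) + 1372883) + q(U(-41), -821) = ((-544/3 - ⅓*(-828)*1381) + 1372883) + (3/2 - 51/40*(-821)) = ((-544/3 + 381156) + 1372883) + (3/2 + 41871/40) = (1142924/3 + 1372883) + 41931/40 = 5261573/3 + 41931/40 = 210588713/120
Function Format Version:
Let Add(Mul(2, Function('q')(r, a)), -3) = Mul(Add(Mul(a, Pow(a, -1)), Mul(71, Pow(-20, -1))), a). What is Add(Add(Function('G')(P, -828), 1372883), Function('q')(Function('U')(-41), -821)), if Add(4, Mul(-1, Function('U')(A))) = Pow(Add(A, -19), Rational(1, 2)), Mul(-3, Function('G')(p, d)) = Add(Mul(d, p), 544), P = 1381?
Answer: Rational(210588713, 120) ≈ 1.7549e+6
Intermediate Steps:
Function('G')(p, d) = Add(Rational(-544, 3), Mul(Rational(-1, 3), d, p)) (Function('G')(p, d) = Mul(Rational(-1, 3), Add(Mul(d, p), 544)) = Mul(Rational(-1, 3), Add(544, Mul(d, p))) = Add(Rational(-544, 3), Mul(Rational(-1, 3), d, p)))
Function('U')(A) = Add(4, Mul(-1, Pow(Add(-19, A), Rational(1, 2)))) (Function('U')(A) = Add(4, Mul(-1, Pow(Add(A, -19), Rational(1, 2)))) = Add(4, Mul(-1, Pow(Add(-19, A), Rational(1, 2)))))
Function('q')(r, a) = Add(Rational(3, 2), Mul(Rational(-51, 40), a)) (Function('q')(r, a) = Add(Rational(3, 2), Mul(Rational(1, 2), Mul(Add(Mul(a, Pow(a, -1)), Mul(71, Pow(-20, -1))), a))) = Add(Rational(3, 2), Mul(Rational(1, 2), Mul(Add(1, Mul(71, Rational(-1, 20))), a))) = Add(Rational(3, 2), Mul(Rational(1, 2), Mul(Add(1, Rational(-71, 20)), a))) = Add(Rational(3, 2), Mul(Rational(1, 2), Mul(Rational(-51, 20), a))) = Add(Rational(3, 2), Mul(Rational(-51, 40), a)))
Add(Add(Function('G')(P, -828), 1372883), Function('q')(Function('U')(-41), -821)) = Add(Add(Add(Rational(-544, 3), Mul(Rational(-1, 3), -828, 1381)), 1372883), Add(Rational(3, 2), Mul(Rational(-51, 40), -821))) = Add(Add(Add(Rational(-544, 3), 381156), 1372883), Add(Rational(3, 2), Rational(41871, 40))) = Add(Add(Rational(1142924, 3), 1372883), Rational(41931, 40)) = Add(Rational(5261573, 3), Rational(41931, 40)) = Rational(210588713, 120)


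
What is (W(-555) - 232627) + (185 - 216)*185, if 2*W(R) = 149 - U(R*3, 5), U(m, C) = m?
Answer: -237455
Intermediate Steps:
W(R) = 149/2 - 3*R/2 (W(R) = (149 - R*3)/2 = (149 - 3*R)/2 = 149/2 - 3*R/2)
(W(-555) - 232627) + (185 - 216)*185 = ((149/2 - 3/2*(-555)) - 232627) + (185 - 216)*185 = ((149/2 + 1665/2) - 232627) - 31*185 = (907 - 232627) - 5735 = -231720 - 5735 = -237455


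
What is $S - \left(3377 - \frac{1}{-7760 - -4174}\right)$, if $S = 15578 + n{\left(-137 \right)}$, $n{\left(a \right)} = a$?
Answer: $\frac{43261503}{3586} \approx 12064.0$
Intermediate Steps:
$S = 15441$ ($S = 15578 - 137 = 15441$)
$S - \left(3377 - \frac{1}{-7760 - -4174}\right) = 15441 - \left(3377 - \frac{1}{-7760 - -4174}\right) = 15441 - \left(3377 - \frac{1}{-7760 + 4174}\right) = 15441 - \left(3377 - \frac{1}{-3586}\right) = 15441 - \frac{12109923}{3586} = \frac{43261503}{3586}$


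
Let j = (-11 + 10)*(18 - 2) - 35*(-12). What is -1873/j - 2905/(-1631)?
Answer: -268749/94132 ≈ -2.8550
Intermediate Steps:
j = 404 (j = -1*16 + 420 = -16 + 420 = 404)
-1873/j - 2905/(-1631) = -1873/404 - 2905/(-1631) = -1873*1/404 - 2905*(-1/1631) = -1873/404 + 415/233 = -268749/94132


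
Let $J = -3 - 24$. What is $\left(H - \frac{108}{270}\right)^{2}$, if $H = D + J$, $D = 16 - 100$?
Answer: $\frac{310249}{25} \approx 12410.0$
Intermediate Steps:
$J = -27$ ($J = -3 - 24 = -27$)
$D = -84$
$H = -111$ ($H = -84 - 27 = -111$)
$\left(H - \frac{108}{270}\right)^{2} = \left(-111 - \frac{108}{270}\right)^{2} = \left(-111 - \frac{2}{5}\right)^{2} = \left(- \frac{557}{5}\right)^{2} = \frac{310249}{25}$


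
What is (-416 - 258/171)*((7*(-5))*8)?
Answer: 6663440/57 ≈ 1.1690e+5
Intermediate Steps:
(-416 - 258/171)*((7*(-5))*8) = (-416 - 258*1/171)*(-35*8) = (-416 - 86/57)*(-280) = -23798/57*(-280) = 6663440/57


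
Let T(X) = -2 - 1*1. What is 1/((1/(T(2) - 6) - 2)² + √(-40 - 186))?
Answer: 29241/1613107 - 6561*I*√226/1613107 ≈ 0.018127 - 0.061145*I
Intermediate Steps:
T(X) = -3 (T(X) = -2 - 1 = -3)
1/((1/(T(2) - 6) - 2)² + √(-40 - 186)) = 1/((1/(-3 - 6) - 2)² + √(-40 - 186)) = 1/((1/(-9) - 2)² + √(-226)) = 1/((-⅑ - 2)² + I*√226) = 1/((-19/9)² + I*√226) = 1/(361/81 + I*√226)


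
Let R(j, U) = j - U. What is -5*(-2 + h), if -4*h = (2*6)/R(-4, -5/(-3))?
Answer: 125/17 ≈ 7.3529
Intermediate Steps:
h = 9/17 (h = -2*6/(4*(-4 - (-5)/(-3))) = -3/(-4 - (-5)*(-1)/3) = -3/(-4 - 1*5/3) = -3/(-4 - 5/3) = -3/(-17/3) = -3*(-3)/17 = -1/4*(-36/17) = 9/17 ≈ 0.52941)
-5*(-2 + h) = -5*(-2 + 9/17) = -5*(-25/17) = 125/17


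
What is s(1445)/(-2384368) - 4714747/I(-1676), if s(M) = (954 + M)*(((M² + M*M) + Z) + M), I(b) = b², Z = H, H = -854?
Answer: -62849357139785/14950072516 ≈ -4204.0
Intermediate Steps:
Z = -854
s(M) = (954 + M)*(-854 + M + 2*M²) (s(M) = (954 + M)*(((M² + M*M) - 854) + M) = (954 + M)*(((M² + M²) - 854) + M) = (954 + M)*((2*M² - 854) + M) = (954 + M)*((-854 + 2*M²) + M) = (954 + M)*(-854 + M + 2*M²))
s(1445)/(-2384368) - 4714747/I(-1676) = (-814716 + 2*1445³ + 100*1445 + 1909*1445²)/(-2384368) - 4714747/((-1676)²) = (-814716 + 2*3017196125 + 144500 + 1909*2088025)*(-1/2384368) - 4714747/2808976 = (-814716 + 6034392250 + 144500 + 3986039725)*(-1/2384368) - 4714747*1/2808976 = 10019761759*(-1/2384368) - 4714747/2808976 = -1431394537/340624 - 4714747/2808976 = -62849357139785/14950072516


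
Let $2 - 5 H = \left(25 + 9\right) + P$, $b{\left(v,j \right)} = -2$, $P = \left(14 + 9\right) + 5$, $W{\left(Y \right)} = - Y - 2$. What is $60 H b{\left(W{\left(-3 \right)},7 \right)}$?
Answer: $1440$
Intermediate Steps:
$W{\left(Y \right)} = -2 - Y$
$P = 28$ ($P = 23 + 5 = 28$)
$H = -12$ ($H = \frac{2}{5} - \frac{\left(25 + 9\right) + 28}{5} = \frac{2}{5} - \frac{34 + 28}{5} = \frac{2}{5} - \frac{62}{5} = -12$)
$60 H b{\left(W{\left(-3 \right)},7 \right)} = 60 \left(-12\right) \left(-2\right) = \left(-720\right) \left(-2\right) = 1440$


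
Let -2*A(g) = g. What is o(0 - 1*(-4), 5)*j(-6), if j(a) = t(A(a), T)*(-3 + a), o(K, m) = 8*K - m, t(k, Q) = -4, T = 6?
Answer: 972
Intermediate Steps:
A(g) = -g/2
o(K, m) = -m + 8*K
j(a) = 12 - 4*a (j(a) = -4*(-3 + a) = 12 - 4*a)
o(0 - 1*(-4), 5)*j(-6) = (-1*5 + 8*(0 - 1*(-4)))*(12 - 4*(-6)) = (-5 + 8*(0 + 4))*(12 + 24) = (-5 + 8*4)*36 = (-5 + 32)*36 = 27*36 = 972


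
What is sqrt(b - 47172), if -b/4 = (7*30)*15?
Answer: 2*I*sqrt(14943) ≈ 244.48*I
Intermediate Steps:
b = -12600 (b = -4*7*30*15 = -840*15 = -4*3150 = -12600)
sqrt(b - 47172) = sqrt(-12600 - 47172) = sqrt(-59772) = 2*I*sqrt(14943)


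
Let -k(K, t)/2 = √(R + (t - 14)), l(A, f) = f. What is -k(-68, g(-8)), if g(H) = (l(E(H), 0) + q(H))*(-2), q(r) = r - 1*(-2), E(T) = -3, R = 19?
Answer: 2*√17 ≈ 8.2462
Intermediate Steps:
q(r) = 2 + r (q(r) = r + 2 = 2 + r)
g(H) = -4 - 2*H (g(H) = (0 + (2 + H))*(-2) = (2 + H)*(-2) = -4 - 2*H)
k(K, t) = -2*√(5 + t) (k(K, t) = -2*√(19 + (t - 14)) = -2*√(19 + (-14 + t)) = -2*√(5 + t))
-k(-68, g(-8)) = -(-2)*√(5 + (-4 - 2*(-8))) = -(-2)*√(5 + (-4 + 16)) = -(-2)*√(5 + 12) = -(-2)*√17 = 2*√17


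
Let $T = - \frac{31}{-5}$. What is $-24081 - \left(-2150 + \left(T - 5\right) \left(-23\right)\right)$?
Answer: $- \frac{109517}{5} \approx -21903.0$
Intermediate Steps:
$T = \frac{31}{5}$ ($T = \left(-31\right) \left(- \frac{1}{5}\right) = \frac{31}{5} \approx 6.2$)
$-24081 - \left(-2150 + \left(T - 5\right) \left(-23\right)\right) = -24081 - \left(-2150 + \left(\frac{31}{5} - 5\right) \left(-23\right)\right) = -24081 - \left(-2150 - \frac{138}{5}\right) = -24081 + \left(-3654 + \left(5804 - - \frac{138}{5}\right)\right) = -24081 + \left(-3654 + \left(5804 + \frac{138}{5}\right)\right) = -24081 + \left(-3654 + \frac{29158}{5}\right) = -24081 + \frac{10888}{5} = - \frac{109517}{5}$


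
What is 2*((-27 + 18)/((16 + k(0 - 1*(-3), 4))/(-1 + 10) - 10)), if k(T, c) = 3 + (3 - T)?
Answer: 162/71 ≈ 2.2817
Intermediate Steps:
k(T, c) = 6 - T
2*((-27 + 18)/((16 + k(0 - 1*(-3), 4))/(-1 + 10) - 10)) = 2*((-27 + 18)/((16 + (6 - (0 - 1*(-3))))/(-1 + 10) - 10)) = 2*(-9/((16 + (6 - (0 + 3)))/9 - 10)) = 2*(-9/((16 + (6 - 1*3))*(1/9) - 10)) = 2*(-9/((16 + (6 - 3))*(1/9) - 10)) = 2*(-9/((16 + 3)*(1/9) - 10)) = 2*(-9/(19*(1/9) - 10)) = 2*(-9/(19/9 - 10)) = 2*(-9/(-71/9)) = 2*(-9*(-9/71)) = 2*(81/71) = 162/71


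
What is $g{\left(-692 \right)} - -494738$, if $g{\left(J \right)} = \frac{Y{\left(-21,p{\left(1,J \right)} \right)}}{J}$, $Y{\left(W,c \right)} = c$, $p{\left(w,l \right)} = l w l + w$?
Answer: $\frac{341879831}{692} \approx 4.9405 \cdot 10^{5}$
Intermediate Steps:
$p{\left(w,l \right)} = w + w l^{2}$ ($p{\left(w,l \right)} = w l^{2} + w = w + w l^{2}$)
$g{\left(J \right)} = \frac{1 + J^{2}}{J}$ ($g{\left(J \right)} = \frac{1 \left(1 + J^{2}\right)}{J} = \frac{1 + J^{2}}{J}$)
$g{\left(-692 \right)} - -494738 = \left(-692 + \frac{1}{-692}\right) - -494738 = \left(-692 - \frac{1}{692}\right) + 494738 = - \frac{478865}{692} + 494738 = \frac{341879831}{692}$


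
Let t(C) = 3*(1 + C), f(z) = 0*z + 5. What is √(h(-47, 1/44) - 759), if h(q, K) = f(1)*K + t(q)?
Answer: I*√434093/22 ≈ 29.948*I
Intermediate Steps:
f(z) = 5 (f(z) = 0 + 5 = 5)
t(C) = 3 + 3*C
h(q, K) = 3 + 3*q + 5*K (h(q, K) = 5*K + (3 + 3*q) = 3 + 3*q + 5*K)
√(h(-47, 1/44) - 759) = √((3 + 3*(-47) + 5/44) - 759) = √((3 - 141 + 5*(1/44)) - 759) = √((3 - 141 + 5/44) - 759) = √(-6067/44 - 759) = √(-39463/44) = I*√434093/22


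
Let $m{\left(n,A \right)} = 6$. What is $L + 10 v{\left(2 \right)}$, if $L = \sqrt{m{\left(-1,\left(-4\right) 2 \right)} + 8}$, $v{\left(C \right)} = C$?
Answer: $20 + \sqrt{14} \approx 23.742$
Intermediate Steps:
$L = \sqrt{14}$ ($L = \sqrt{6 + 8} = \sqrt{14} \approx 3.7417$)
$L + 10 v{\left(2 \right)} = \sqrt{14} + 10 \cdot 2 = \sqrt{14} + 20 = 20 + \sqrt{14}$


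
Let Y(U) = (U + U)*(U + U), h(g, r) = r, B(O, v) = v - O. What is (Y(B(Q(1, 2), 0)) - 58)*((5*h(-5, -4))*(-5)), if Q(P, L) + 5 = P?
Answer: 600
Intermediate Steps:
Q(P, L) = -5 + P
Y(U) = 4*U**2 (Y(U) = (2*U)*(2*U) = 4*U**2)
(Y(B(Q(1, 2), 0)) - 58)*((5*h(-5, -4))*(-5)) = (4*(0 - (-5 + 1))**2 - 58)*((5*(-4))*(-5)) = (4*(0 - 1*(-4))**2 - 58)*(-20*(-5)) = (4*(0 + 4)**2 - 58)*100 = (4*4**2 - 58)*100 = (4*16 - 58)*100 = (64 - 58)*100 = 6*100 = 600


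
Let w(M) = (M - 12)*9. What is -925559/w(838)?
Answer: -925559/7434 ≈ -124.50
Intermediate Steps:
w(M) = -108 + 9*M (w(M) = (-12 + M)*9 = -108 + 9*M)
-925559/w(838) = -925559/(-108 + 9*838) = -925559/(-108 + 7542) = -925559/7434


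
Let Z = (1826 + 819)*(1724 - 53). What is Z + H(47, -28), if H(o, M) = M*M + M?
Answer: 4420551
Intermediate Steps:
Z = 4419795 (Z = 2645*1671 = 4419795)
H(o, M) = M + M**2 (H(o, M) = M**2 + M = M + M**2)
Z + H(47, -28) = 4419795 - 28*(1 - 28) = 4419795 - 28*(-27) = 4419795 + 756 = 4420551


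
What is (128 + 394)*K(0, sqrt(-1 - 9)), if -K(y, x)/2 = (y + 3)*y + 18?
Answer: -18792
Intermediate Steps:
K(y, x) = -36 - 2*y*(3 + y) (K(y, x) = -2*((y + 3)*y + 18) = -2*((3 + y)*y + 18) = -2*(y*(3 + y) + 18) = -2*(18 + y*(3 + y)) = -36 - 2*y*(3 + y))
(128 + 394)*K(0, sqrt(-1 - 9)) = (128 + 394)*(-36 - 6*0 - 2*0**2) = 522*(-36 + 0 - 2*0) = 522*(-36 + 0 + 0) = 522*(-36) = -18792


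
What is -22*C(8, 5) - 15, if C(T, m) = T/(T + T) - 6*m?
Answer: 634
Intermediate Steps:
C(T, m) = 1/2 - 6*m (C(T, m) = T/((2*T)) - 6*m = (1/(2*T))*T - 6*m = 1/2 - 6*m)
-22*C(8, 5) - 15 = -22*(1/2 - 6*5) - 15 = -22*(1/2 - 30) - 15 = -22*(-59/2) - 15 = 649 - 15 = 634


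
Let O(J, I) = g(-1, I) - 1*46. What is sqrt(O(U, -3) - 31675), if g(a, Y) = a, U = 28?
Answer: I*sqrt(31722) ≈ 178.11*I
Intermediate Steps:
O(J, I) = -47 (O(J, I) = -1 - 1*46 = -1 - 46 = -47)
sqrt(O(U, -3) - 31675) = sqrt(-47 - 31675) = sqrt(-31722) = I*sqrt(31722)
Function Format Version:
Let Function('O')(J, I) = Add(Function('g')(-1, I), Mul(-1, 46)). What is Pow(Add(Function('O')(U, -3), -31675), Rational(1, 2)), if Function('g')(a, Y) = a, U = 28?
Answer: Mul(I, Pow(31722, Rational(1, 2))) ≈ Mul(178.11, I)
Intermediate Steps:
Function('O')(J, I) = -47 (Function('O')(J, I) = Add(-1, Mul(-1, 46)) = Add(-1, -46) = -47)
Pow(Add(Function('O')(U, -3), -31675), Rational(1, 2)) = Pow(Add(-47, -31675), Rational(1, 2)) = Pow(-31722, Rational(1, 2)) = Mul(I, Pow(31722, Rational(1, 2)))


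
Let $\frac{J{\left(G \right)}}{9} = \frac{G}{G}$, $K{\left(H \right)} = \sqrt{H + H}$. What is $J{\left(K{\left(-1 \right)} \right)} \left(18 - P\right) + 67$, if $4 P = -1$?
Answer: $\frac{925}{4} \approx 231.25$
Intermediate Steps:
$P = - \frac{1}{4}$ ($P = \frac{1}{4} \left(-1\right) = - \frac{1}{4} \approx -0.25$)
$K{\left(H \right)} = \sqrt{2} \sqrt{H}$ ($K{\left(H \right)} = \sqrt{2 H} = \sqrt{2} \sqrt{H}$)
$J{\left(G \right)} = 9$ ($J{\left(G \right)} = 9 \frac{G}{G} = 9 \cdot 1 = 9$)
$J{\left(K{\left(-1 \right)} \right)} \left(18 - P\right) + 67 = 9 \left(18 - - \frac{1}{4}\right) + 67 = 9 \left(18 + \frac{1}{4}\right) + 67 = 9 \cdot \frac{73}{4} + 67 = \frac{657}{4} + 67 = \frac{925}{4}$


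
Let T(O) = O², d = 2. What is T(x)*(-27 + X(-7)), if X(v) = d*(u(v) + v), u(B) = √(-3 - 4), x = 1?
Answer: -41 + 2*I*√7 ≈ -41.0 + 5.2915*I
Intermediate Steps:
u(B) = I*√7 (u(B) = √(-7) = I*√7)
X(v) = 2*v + 2*I*√7 (X(v) = 2*(I*√7 + v) = 2*(v + I*√7) = 2*v + 2*I*√7)
T(x)*(-27 + X(-7)) = 1²*(-27 + (2*(-7) + 2*I*√7)) = 1*(-27 + (-14 + 2*I*√7)) = 1*(-41 + 2*I*√7) = -41 + 2*I*√7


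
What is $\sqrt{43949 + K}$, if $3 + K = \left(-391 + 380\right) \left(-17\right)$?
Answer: $\sqrt{44133} \approx 210.08$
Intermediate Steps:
$K = 184$ ($K = -3 + \left(-391 + 380\right) \left(-17\right) = -3 - -187 = -3 + 187 = 184$)
$\sqrt{43949 + K} = \sqrt{43949 + 184} = \sqrt{44133}$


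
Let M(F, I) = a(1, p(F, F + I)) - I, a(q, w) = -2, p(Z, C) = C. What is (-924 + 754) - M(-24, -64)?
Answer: -232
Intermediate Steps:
M(F, I) = -2 - I
(-924 + 754) - M(-24, -64) = (-924 + 754) - (-2 - 1*(-64)) = -170 - (-2 + 64) = -170 - 1*62 = -170 - 62 = -232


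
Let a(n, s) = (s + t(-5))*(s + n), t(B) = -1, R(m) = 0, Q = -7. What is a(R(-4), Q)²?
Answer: 3136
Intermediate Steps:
a(n, s) = (-1 + s)*(n + s) (a(n, s) = (s - 1)*(s + n) = (-1 + s)*(n + s))
a(R(-4), Q)² = ((-7)² - 1*0 - 1*(-7) + 0*(-7))² = (49 + 0 + 7 + 0)² = 56² = 3136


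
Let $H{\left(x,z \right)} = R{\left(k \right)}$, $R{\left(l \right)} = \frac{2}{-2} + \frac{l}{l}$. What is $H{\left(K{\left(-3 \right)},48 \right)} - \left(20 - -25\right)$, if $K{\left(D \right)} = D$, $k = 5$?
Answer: $-45$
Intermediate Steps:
$R{\left(l \right)} = 0$ ($R{\left(l \right)} = 2 \left(- \frac{1}{2}\right) + 1 = -1 + 1 = 0$)
$H{\left(x,z \right)} = 0$
$H{\left(K{\left(-3 \right)},48 \right)} - \left(20 - -25\right) = 0 - \left(20 - -25\right) = 0 - \left(20 + 25\right) = 0 - 45 = -45$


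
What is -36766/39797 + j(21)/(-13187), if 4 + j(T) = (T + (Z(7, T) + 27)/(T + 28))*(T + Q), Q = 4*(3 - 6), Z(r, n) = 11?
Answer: -24131199237/25715348911 ≈ -0.93840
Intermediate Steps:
Q = -12 (Q = 4*(-3) = -12)
j(T) = -4 + (-12 + T)*(T + 38/(28 + T)) (j(T) = -4 + (T + (11 + 27)/(T + 28))*(T - 12) = -4 + (T + 38/(28 + T))*(-12 + T) = -4 + (-12 + T)*(T + 38/(28 + T)))
-36766/39797 + j(21)/(-13187) = -36766/39797 + ((-568 + 21³ - 302*21 + 16*21²)/(28 + 21))/(-13187) = -36766*1/39797 + ((-568 + 9261 - 6342 + 16*441)/49)*(-1/13187) = -36766/39797 + ((-568 + 9261 - 6342 + 7056)/49)*(-1/13187) = -36766/39797 + ((1/49)*9407)*(-1/13187) = -36766/39797 + (9407/49)*(-1/13187) = -36766/39797 - 9407/646163 = -24131199237/25715348911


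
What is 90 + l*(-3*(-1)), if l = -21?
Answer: 27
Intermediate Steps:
90 + l*(-3*(-1)) = 90 - (-63)*(-1) = 90 - 21*3 = 90 - 63 = 27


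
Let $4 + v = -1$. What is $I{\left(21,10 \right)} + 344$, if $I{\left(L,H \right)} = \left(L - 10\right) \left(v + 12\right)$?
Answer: $421$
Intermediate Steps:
$v = -5$ ($v = -4 - 1 = -5$)
$I{\left(L,H \right)} = -70 + 7 L$ ($I{\left(L,H \right)} = \left(L - 10\right) \left(-5 + 12\right) = \left(-10 + L\right) 7 = -70 + 7 L$)
$I{\left(21,10 \right)} + 344 = \left(-70 + 7 \cdot 21\right) + 344 = \left(-70 + 147\right) + 344 = 77 + 344 = 421$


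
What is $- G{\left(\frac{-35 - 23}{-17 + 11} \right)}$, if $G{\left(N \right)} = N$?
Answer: $- \frac{29}{3} \approx -9.6667$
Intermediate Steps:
$- G{\left(\frac{-35 - 23}{-17 + 11} \right)} = - \frac{-35 - 23}{-17 + 11} = - \frac{-58}{-6} = - \frac{\left(-58\right) \left(-1\right)}{6} = \left(-1\right) \frac{29}{3} = - \frac{29}{3}$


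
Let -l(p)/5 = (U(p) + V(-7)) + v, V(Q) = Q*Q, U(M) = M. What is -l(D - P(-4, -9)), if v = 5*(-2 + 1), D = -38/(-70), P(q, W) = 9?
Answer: 1244/7 ≈ 177.71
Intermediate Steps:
D = 19/35 (D = -38*(-1/70) = 19/35 ≈ 0.54286)
V(Q) = Q**2
v = -5 (v = 5*(-1) = -5)
l(p) = -220 - 5*p (l(p) = -5*((p + (-7)**2) - 5) = -5*((p + 49) - 5) = -5*((49 + p) - 5) = -5*(44 + p) = -220 - 5*p)
-l(D - P(-4, -9)) = -(-220 - 5*(19/35 - 1*9)) = -(-220 - 5*(19/35 - 9)) = -(-220 - 5*(-296/35)) = -(-220 + 296/7) = -1*(-1244/7) = 1244/7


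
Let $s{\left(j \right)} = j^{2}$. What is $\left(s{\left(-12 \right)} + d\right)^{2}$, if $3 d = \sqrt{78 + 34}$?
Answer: $\frac{186736}{9} + 384 \sqrt{7} \approx 21764.0$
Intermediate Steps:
$d = \frac{4 \sqrt{7}}{3}$ ($d = \frac{\sqrt{78 + 34}}{3} = \frac{\sqrt{112}}{3} = \frac{4 \sqrt{7}}{3} \approx 3.5277$)
$\left(s{\left(-12 \right)} + d\right)^{2} = \left(\left(-12\right)^{2} + \frac{4 \sqrt{7}}{3}\right)^{2} = \left(144 + \frac{4 \sqrt{7}}{3}\right)^{2}$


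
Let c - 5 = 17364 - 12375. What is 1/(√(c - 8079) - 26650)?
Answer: -5330/142045117 - I*√3085/710225585 ≈ -3.7523e-5 - 7.8204e-8*I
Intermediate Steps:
c = 4994 (c = 5 + (17364 - 12375) = 5 + 4989 = 4994)
1/(√(c - 8079) - 26650) = 1/(√(4994 - 8079) - 26650) = 1/(√(-3085) - 26650) = 1/(I*√3085 - 26650) = 1/(-26650 + I*√3085)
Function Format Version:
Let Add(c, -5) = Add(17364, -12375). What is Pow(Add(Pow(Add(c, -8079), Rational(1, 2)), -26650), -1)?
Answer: Add(Rational(-5330, 142045117), Mul(Rational(-1, 710225585), I, Pow(3085, Rational(1, 2)))) ≈ Add(-3.7523e-5, Mul(-7.8204e-8, I))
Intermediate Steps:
c = 4994 (c = Add(5, Add(17364, -12375)) = Add(5, 4989) = 4994)
Pow(Add(Pow(Add(c, -8079), Rational(1, 2)), -26650), -1) = Pow(Add(Pow(Add(4994, -8079), Rational(1, 2)), -26650), -1) = Pow(Add(Pow(-3085, Rational(1, 2)), -26650), -1) = Pow(Add(Mul(I, Pow(3085, Rational(1, 2))), -26650), -1) = Pow(Add(-26650, Mul(I, Pow(3085, Rational(1, 2)))), -1)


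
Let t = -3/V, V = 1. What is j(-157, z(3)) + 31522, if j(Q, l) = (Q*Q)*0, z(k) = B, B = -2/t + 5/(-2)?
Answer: 31522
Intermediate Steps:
t = -3 (t = -3/1 = -3*1 = -3)
B = -11/6 (B = -2/(-3) + 5/(-2) = -2*(-1/3) + 5*(-1/2) = 2/3 - 5/2 = -11/6 ≈ -1.8333)
z(k) = -11/6
j(Q, l) = 0 (j(Q, l) = Q**2*0 = 0)
j(-157, z(3)) + 31522 = 0 + 31522 = 31522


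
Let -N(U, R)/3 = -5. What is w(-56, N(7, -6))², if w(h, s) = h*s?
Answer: 705600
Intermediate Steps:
N(U, R) = 15 (N(U, R) = -3*(-5) = 15)
w(-56, N(7, -6))² = (-56*15)² = (-840)² = 705600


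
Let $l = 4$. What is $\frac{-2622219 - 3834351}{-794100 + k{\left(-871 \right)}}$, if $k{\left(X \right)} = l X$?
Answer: $\frac{3228285}{398792} \approx 8.0952$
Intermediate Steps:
$k{\left(X \right)} = 4 X$
$\frac{-2622219 - 3834351}{-794100 + k{\left(-871 \right)}} = \frac{-2622219 - 3834351}{-794100 + 4 \left(-871\right)} = - \frac{6456570}{-794100 - 3484} = - \frac{6456570}{-797584} = \left(-6456570\right) \left(- \frac{1}{797584}\right) = \frac{3228285}{398792}$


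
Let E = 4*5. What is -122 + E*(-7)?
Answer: -262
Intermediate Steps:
E = 20
-122 + E*(-7) = -122 + 20*(-7) = -122 - 140 = -262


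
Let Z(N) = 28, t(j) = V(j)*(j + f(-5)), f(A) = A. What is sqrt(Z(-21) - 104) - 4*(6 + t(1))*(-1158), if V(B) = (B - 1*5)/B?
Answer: 101904 + 2*I*sqrt(19) ≈ 1.019e+5 + 8.7178*I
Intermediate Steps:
V(B) = (-5 + B)/B (V(B) = (B - 5)/B = (-5 + B)/B)
t(j) = (-5 + j)**2/j (t(j) = ((-5 + j)/j)*(j - 5) = ((-5 + j)/j)*(-5 + j) = (-5 + j)**2/j)
sqrt(Z(-21) - 104) - 4*(6 + t(1))*(-1158) = sqrt(28 - 104) - 4*(6 + (-5 + 1)**2/1)*(-1158) = sqrt(-76) - 4*(6 + 1*(-4)**2)*(-1158) = 2*I*sqrt(19) - 4*(6 + 1*16)*(-1158) = 2*I*sqrt(19) - 4*(6 + 16)*(-1158) = 2*I*sqrt(19) - 4*22*(-1158) = 2*I*sqrt(19) - 88*(-1158) = 2*I*sqrt(19) + 101904 = 101904 + 2*I*sqrt(19)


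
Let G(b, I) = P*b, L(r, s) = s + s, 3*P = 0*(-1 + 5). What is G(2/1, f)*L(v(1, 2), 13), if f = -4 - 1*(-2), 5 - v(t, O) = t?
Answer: 0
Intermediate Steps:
v(t, O) = 5 - t
P = 0 (P = (0*(-1 + 5))/3 = (0*4)/3 = (⅓)*0 = 0)
f = -2 (f = -4 + 2 = -2)
L(r, s) = 2*s
G(b, I) = 0 (G(b, I) = 0*b = 0)
G(2/1, f)*L(v(1, 2), 13) = 0*(2*13) = 0*26 = 0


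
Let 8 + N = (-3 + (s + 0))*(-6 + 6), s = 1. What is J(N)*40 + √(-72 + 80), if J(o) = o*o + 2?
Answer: 2640 + 2*√2 ≈ 2642.8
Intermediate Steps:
N = -8 (N = -8 + (-3 + (1 + 0))*(-6 + 6) = -8 + (-3 + 1)*0 = -8 - 2*0 = -8 + 0 = -8)
J(o) = 2 + o² (J(o) = o² + 2 = 2 + o²)
J(N)*40 + √(-72 + 80) = (2 + (-8)²)*40 + √(-72 + 80) = (2 + 64)*40 + √8 = 66*40 + 2*√2 = 2640 + 2*√2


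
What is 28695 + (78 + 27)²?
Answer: 39720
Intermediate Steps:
28695 + (78 + 27)² = 28695 + 105² = 28695 + 11025 = 39720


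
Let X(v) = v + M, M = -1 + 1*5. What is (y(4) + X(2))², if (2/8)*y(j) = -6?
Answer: 324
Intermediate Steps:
y(j) = -24 (y(j) = 4*(-6) = -24)
M = 4 (M = -1 + 5 = 4)
X(v) = 4 + v (X(v) = v + 4 = 4 + v)
(y(4) + X(2))² = (-24 + (4 + 2))² = (-24 + 6)² = (-18)² = 324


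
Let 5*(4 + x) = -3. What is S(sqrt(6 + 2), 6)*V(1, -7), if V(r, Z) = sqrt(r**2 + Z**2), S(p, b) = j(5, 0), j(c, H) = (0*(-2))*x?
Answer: 0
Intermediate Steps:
x = -23/5 (x = -4 + (1/5)*(-3) = -4 - 3/5 = -23/5 ≈ -4.6000)
j(c, H) = 0 (j(c, H) = (0*(-2))*(-23/5) = 0*(-23/5) = 0)
S(p, b) = 0
V(r, Z) = sqrt(Z**2 + r**2)
S(sqrt(6 + 2), 6)*V(1, -7) = 0*sqrt((-7)**2 + 1**2) = 0*sqrt(49 + 1) = 0*sqrt(50) = 0*(5*sqrt(2)) = 0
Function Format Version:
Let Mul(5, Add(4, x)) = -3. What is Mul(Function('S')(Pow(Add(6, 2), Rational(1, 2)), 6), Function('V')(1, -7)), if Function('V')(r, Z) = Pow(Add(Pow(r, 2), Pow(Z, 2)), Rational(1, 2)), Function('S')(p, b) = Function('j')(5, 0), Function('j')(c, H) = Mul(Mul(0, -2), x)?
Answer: 0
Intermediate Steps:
x = Rational(-23, 5) (x = Add(-4, Mul(Rational(1, 5), -3)) = Add(-4, Rational(-3, 5)) = Rational(-23, 5) ≈ -4.6000)
Function('j')(c, H) = 0 (Function('j')(c, H) = Mul(Mul(0, -2), Rational(-23, 5)) = Mul(0, Rational(-23, 5)) = 0)
Function('S')(p, b) = 0
Function('V')(r, Z) = Pow(Add(Pow(Z, 2), Pow(r, 2)), Rational(1, 2))
Mul(Function('S')(Pow(Add(6, 2), Rational(1, 2)), 6), Function('V')(1, -7)) = Mul(0, Pow(Add(Pow(-7, 2), Pow(1, 2)), Rational(1, 2))) = Mul(0, Pow(Add(49, 1), Rational(1, 2))) = Mul(0, Pow(50, Rational(1, 2))) = Mul(0, Mul(5, Pow(2, Rational(1, 2)))) = 0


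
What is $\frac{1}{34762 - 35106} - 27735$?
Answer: $- \frac{9540841}{344} \approx -27735.0$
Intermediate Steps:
$\frac{1}{34762 - 35106} - 27735 = \frac{1}{-344} - 27735 = - \frac{1}{344} - 27735 = - \frac{9540841}{344}$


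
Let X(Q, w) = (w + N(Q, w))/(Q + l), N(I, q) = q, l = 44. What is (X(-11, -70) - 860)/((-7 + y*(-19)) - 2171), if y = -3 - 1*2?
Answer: 28520/68739 ≈ 0.41490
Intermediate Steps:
y = -5 (y = -3 - 2 = -5)
X(Q, w) = 2*w/(44 + Q) (X(Q, w) = (w + w)/(Q + 44) = (2*w)/(44 + Q) = 2*w/(44 + Q))
(X(-11, -70) - 860)/((-7 + y*(-19)) - 2171) = (2*(-70)/(44 - 11) - 860)/((-7 - 5*(-19)) - 2171) = (2*(-70)/33 - 860)/((-7 + 95) - 2171) = (2*(-70)*(1/33) - 860)/(88 - 2171) = (-140/33 - 860)/(-2083) = -28520/33*(-1/2083) = 28520/68739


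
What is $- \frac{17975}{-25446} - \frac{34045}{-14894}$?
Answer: $\frac{25773380}{8613471} \approx 2.9922$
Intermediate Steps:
$- \frac{17975}{-25446} - \frac{34045}{-14894} = \left(-17975\right) \left(- \frac{1}{25446}\right) - - \frac{3095}{1354} = \frac{17975}{25446} + \frac{3095}{1354} = \frac{25773380}{8613471}$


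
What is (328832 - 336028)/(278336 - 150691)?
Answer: -1028/18235 ≈ -0.056375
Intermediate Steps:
(328832 - 336028)/(278336 - 150691) = -7196/127645 = -7196*1/127645 = -1028/18235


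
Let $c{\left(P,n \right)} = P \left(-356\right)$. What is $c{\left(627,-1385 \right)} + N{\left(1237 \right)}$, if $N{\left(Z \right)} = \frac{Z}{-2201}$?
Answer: $- \frac{491290849}{2201} \approx -2.2321 \cdot 10^{5}$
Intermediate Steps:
$N{\left(Z \right)} = - \frac{Z}{2201}$ ($N{\left(Z \right)} = Z \left(- \frac{1}{2201}\right) = - \frac{Z}{2201}$)
$c{\left(P,n \right)} = - 356 P$
$c{\left(627,-1385 \right)} + N{\left(1237 \right)} = \left(-356\right) 627 - \frac{1237}{2201} = -223212 - \frac{1237}{2201} = - \frac{491290849}{2201}$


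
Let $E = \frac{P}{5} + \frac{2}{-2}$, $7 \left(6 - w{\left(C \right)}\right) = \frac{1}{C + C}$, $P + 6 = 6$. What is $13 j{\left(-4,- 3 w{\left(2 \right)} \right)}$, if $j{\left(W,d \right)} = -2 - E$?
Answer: $-13$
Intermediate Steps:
$P = 0$ ($P = -6 + 6 = 0$)
$w{\left(C \right)} = 6 - \frac{1}{14 C}$ ($w{\left(C \right)} = 6 - \frac{1}{7 \left(C + C\right)} = 6 - \frac{1}{7 \cdot 2 C} = 6 - \frac{\frac{1}{2} \frac{1}{C}}{7} = 6 - \frac{1}{14 C}$)
$E = -1$ ($E = \frac{0}{5} + \frac{2}{-2} = 0 \cdot \frac{1}{5} + 2 \left(- \frac{1}{2}\right) = 0 - 1 = -1$)
$j{\left(W,d \right)} = -1$ ($j{\left(W,d \right)} = -2 - -1 = -2 + 1 = -1$)
$13 j{\left(-4,- 3 w{\left(2 \right)} \right)} = 13 \left(-1\right) = -13$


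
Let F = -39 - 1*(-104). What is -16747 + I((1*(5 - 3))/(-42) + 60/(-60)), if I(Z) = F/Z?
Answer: -369799/22 ≈ -16809.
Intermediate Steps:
F = 65 (F = -39 + 104 = 65)
I(Z) = 65/Z
-16747 + I((1*(5 - 3))/(-42) + 60/(-60)) = -16747 + 65/((1*(5 - 3))/(-42) + 60/(-60)) = -16747 + 65/((1*2)*(-1/42) + 60*(-1/60)) = -16747 + 65/(2*(-1/42) - 1) = -16747 + 65/(-1/21 - 1) = -16747 + 65/(-22/21) = -16747 + 65*(-21/22) = -16747 - 1365/22 = -369799/22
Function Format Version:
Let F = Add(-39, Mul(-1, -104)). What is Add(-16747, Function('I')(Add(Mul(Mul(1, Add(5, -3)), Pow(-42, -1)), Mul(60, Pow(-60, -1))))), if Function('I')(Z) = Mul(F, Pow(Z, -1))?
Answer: Rational(-369799, 22) ≈ -16809.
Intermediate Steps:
F = 65 (F = Add(-39, 104) = 65)
Function('I')(Z) = Mul(65, Pow(Z, -1))
Add(-16747, Function('I')(Add(Mul(Mul(1, Add(5, -3)), Pow(-42, -1)), Mul(60, Pow(-60, -1))))) = Add(-16747, Mul(65, Pow(Add(Mul(Mul(1, Add(5, -3)), Pow(-42, -1)), Mul(60, Pow(-60, -1))), -1))) = Add(-16747, Mul(65, Pow(Add(Mul(Mul(1, 2), Rational(-1, 42)), Mul(60, Rational(-1, 60))), -1))) = Add(-16747, Mul(65, Pow(Add(Mul(2, Rational(-1, 42)), -1), -1))) = Add(-16747, Mul(65, Pow(Add(Rational(-1, 21), -1), -1))) = Add(-16747, Mul(65, Pow(Rational(-22, 21), -1))) = Add(-16747, Mul(65, Rational(-21, 22))) = Add(-16747, Rational(-1365, 22)) = Rational(-369799, 22)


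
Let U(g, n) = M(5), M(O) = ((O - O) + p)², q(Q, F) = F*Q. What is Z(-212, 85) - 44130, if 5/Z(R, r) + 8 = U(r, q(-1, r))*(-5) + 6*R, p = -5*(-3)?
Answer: -21226531/481 ≈ -44130.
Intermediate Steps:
p = 15
M(O) = 225 (M(O) = ((O - O) + 15)² = (0 + 15)² = 15² = 225)
U(g, n) = 225
Z(R, r) = 5/(-1133 + 6*R) (Z(R, r) = 5/(-8 + (225*(-5) + 6*R)) = 5/(-8 + (-1125 + 6*R)) = 5/(-1133 + 6*R))
Z(-212, 85) - 44130 = 5/(-1133 + 6*(-212)) - 44130 = 5/(-1133 - 1272) - 44130 = 5/(-2405) - 44130 = 5*(-1/2405) - 44130 = -1/481 - 44130 = -21226531/481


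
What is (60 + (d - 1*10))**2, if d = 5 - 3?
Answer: 2704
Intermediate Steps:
d = 2
(60 + (d - 1*10))**2 = (60 + (2 - 1*10))**2 = (60 + (2 - 10))**2 = (60 - 8)**2 = 52**2 = 2704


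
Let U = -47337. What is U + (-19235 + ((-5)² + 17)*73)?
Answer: -63506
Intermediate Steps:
U + (-19235 + ((-5)² + 17)*73) = -47337 + (-19235 + ((-5)² + 17)*73) = -47337 + (-19235 + (25 + 17)*73) = -47337 + (-19235 + 42*73) = -47337 + (-19235 + 3066) = -47337 - 16169 = -63506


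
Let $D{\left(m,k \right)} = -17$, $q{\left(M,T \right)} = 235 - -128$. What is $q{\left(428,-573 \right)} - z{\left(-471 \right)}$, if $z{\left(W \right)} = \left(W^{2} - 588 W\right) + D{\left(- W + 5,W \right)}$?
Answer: $-498409$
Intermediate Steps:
$q{\left(M,T \right)} = 363$ ($q{\left(M,T \right)} = 235 + 128 = 363$)
$z{\left(W \right)} = -17 + W^{2} - 588 W$ ($z{\left(W \right)} = \left(W^{2} - 588 W\right) - 17 = -17 + W^{2} - 588 W$)
$q{\left(428,-573 \right)} - z{\left(-471 \right)} = 363 - \left(-17 + \left(-471\right)^{2} - -276948\right) = 363 - \left(-17 + 221841 + 276948\right) = 363 - 498772 = -498409$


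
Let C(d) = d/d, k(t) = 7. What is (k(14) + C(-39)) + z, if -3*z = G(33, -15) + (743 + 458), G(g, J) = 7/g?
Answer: -38848/99 ≈ -392.40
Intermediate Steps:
C(d) = 1
z = -39640/99 (z = -(7/33 + (743 + 458))/3 = -(7*(1/33) + 1201)/3 = -(7/33 + 1201)/3 = -⅓*39640/33 = -39640/99 ≈ -400.40)
(k(14) + C(-39)) + z = (7 + 1) - 39640/99 = 8 - 39640/99 = -38848/99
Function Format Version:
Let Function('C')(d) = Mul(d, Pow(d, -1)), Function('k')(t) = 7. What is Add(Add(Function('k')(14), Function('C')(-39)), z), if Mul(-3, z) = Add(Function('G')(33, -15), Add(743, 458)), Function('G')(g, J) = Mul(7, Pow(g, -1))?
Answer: Rational(-38848, 99) ≈ -392.40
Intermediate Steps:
Function('C')(d) = 1
z = Rational(-39640, 99) (z = Mul(Rational(-1, 3), Add(Mul(7, Pow(33, -1)), Add(743, 458))) = Mul(Rational(-1, 3), Add(Mul(7, Rational(1, 33)), 1201)) = Mul(Rational(-1, 3), Add(Rational(7, 33), 1201)) = Mul(Rational(-1, 3), Rational(39640, 33)) = Rational(-39640, 99) ≈ -400.40)
Add(Add(Function('k')(14), Function('C')(-39)), z) = Add(Add(7, 1), Rational(-39640, 99)) = Add(8, Rational(-39640, 99)) = Rational(-38848, 99)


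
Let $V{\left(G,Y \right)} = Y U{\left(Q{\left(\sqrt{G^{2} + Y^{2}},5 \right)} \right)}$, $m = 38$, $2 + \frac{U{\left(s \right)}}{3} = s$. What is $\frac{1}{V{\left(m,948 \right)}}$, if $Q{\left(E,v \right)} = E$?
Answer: $\frac{1}{1280004768} + \frac{\sqrt{225037}}{1280004768} \approx 3.7139 \cdot 10^{-7}$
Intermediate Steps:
$U{\left(s \right)} = -6 + 3 s$
$V{\left(G,Y \right)} = Y \left(-6 + 3 \sqrt{G^{2} + Y^{2}}\right)$
$\frac{1}{V{\left(m,948 \right)}} = \frac{1}{3 \cdot 948 \left(-2 + \sqrt{38^{2} + 948^{2}}\right)} = \frac{1}{3 \cdot 948 \left(-2 + \sqrt{1444 + 898704}\right)} = \frac{1}{3 \cdot 948 \left(-2 + \sqrt{900148}\right)} = \frac{1}{3 \cdot 948 \left(-2 + 2 \sqrt{225037}\right)} = \frac{1}{-5688 + 5688 \sqrt{225037}}$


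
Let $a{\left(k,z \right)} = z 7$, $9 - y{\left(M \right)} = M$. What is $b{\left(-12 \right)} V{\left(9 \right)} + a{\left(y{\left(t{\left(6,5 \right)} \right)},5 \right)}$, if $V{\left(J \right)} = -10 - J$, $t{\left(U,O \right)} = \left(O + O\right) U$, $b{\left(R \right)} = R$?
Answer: $263$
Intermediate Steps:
$t{\left(U,O \right)} = 2 O U$
$y{\left(M \right)} = 9 - M$
$a{\left(k,z \right)} = 7 z$
$b{\left(-12 \right)} V{\left(9 \right)} + a{\left(y{\left(t{\left(6,5 \right)} \right)},5 \right)} = - 12 \left(-10 - 9\right) + 7 \cdot 5 = - 12 \left(-10 - 9\right) + 35 = \left(-12\right) \left(-19\right) + 35 = 228 + 35 = 263$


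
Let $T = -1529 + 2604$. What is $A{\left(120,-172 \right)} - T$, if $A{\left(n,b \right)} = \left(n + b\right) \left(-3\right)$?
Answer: $-919$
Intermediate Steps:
$A{\left(n,b \right)} = - 3 b - 3 n$ ($A{\left(n,b \right)} = \left(b + n\right) \left(-3\right) = - 3 b - 3 n$)
$T = 1075$
$A{\left(120,-172 \right)} - T = \left(\left(-3\right) \left(-172\right) - 360\right) - 1075 = \left(516 - 360\right) - 1075 = 156 - 1075 = -919$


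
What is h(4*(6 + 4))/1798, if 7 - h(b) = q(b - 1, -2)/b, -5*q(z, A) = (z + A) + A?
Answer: 287/71920 ≈ 0.0039905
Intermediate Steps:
q(z, A) = -2*A/5 - z/5 (q(z, A) = -((z + A) + A)/5 = -((A + z) + A)/5 = -(z + 2*A)/5 = -2*A/5 - z/5)
h(b) = 7 - (1 - b/5)/b (h(b) = 7 - (-⅖*(-2) - (b - 1)/5)/b = 7 - (⅘ - (-1 + b)/5)/b = 7 - (⅘ + (⅕ - b/5))/b = 7 - (1 - b/5)/b)
h(4*(6 + 4))/1798 = (36/5 - 1/(4*(6 + 4)))/1798 = (36/5 - 1/(4*10))*(1/1798) = (36/5 - 1/40)*(1/1798) = (287/40)*(1/1798) = 287/71920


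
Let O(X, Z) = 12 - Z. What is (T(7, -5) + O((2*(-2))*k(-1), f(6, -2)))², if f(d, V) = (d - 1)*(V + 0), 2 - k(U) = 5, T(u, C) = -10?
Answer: 144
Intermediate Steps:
k(U) = -3 (k(U) = 2 - 1*5 = 2 - 5 = -3)
f(d, V) = V*(-1 + d) (f(d, V) = (-1 + d)*V = V*(-1 + d))
(T(7, -5) + O((2*(-2))*k(-1), f(6, -2)))² = (-10 + (12 - (-2)*(-1 + 6)))² = (-10 + (12 - (-2)*5))² = (-10 + (12 - 1*(-10)))² = (-10 + (12 + 10))² = (-10 + 22)² = 12² = 144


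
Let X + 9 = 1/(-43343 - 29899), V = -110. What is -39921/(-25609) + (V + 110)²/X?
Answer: 39921/25609 ≈ 1.5589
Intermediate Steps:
X = -659179/73242 (X = -9 + 1/(-43343 - 29899) = -9 + 1/(-73242) = -9 - 1/73242 = -659179/73242 ≈ -9.0000)
-39921/(-25609) + (V + 110)²/X = -39921/(-25609) + (-110 + 110)²/(-659179/73242) = -39921*(-1/25609) + 0²*(-73242/659179) = 39921/25609 + 0*(-73242/659179) = 39921/25609 + 0 = 39921/25609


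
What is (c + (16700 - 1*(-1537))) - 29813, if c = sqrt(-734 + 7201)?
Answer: -11576 + sqrt(6467) ≈ -11496.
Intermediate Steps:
c = sqrt(6467) ≈ 80.418
(c + (16700 - 1*(-1537))) - 29813 = (sqrt(6467) + (16700 - 1*(-1537))) - 29813 = (sqrt(6467) + (16700 + 1537)) - 29813 = (sqrt(6467) + 18237) - 29813 = (18237 + sqrt(6467)) - 29813 = -11576 + sqrt(6467)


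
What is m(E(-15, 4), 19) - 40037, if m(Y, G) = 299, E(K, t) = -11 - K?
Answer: -39738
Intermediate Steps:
m(E(-15, 4), 19) - 40037 = 299 - 40037 = -39738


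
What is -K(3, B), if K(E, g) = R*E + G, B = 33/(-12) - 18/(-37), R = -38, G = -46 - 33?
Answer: 193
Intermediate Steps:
G = -79
B = -335/148 (B = 33*(-1/12) - 18*(-1/37) = -11/4 + 18/37 = -335/148 ≈ -2.2635)
K(E, g) = -79 - 38*E (K(E, g) = -38*E - 79 = -79 - 38*E)
-K(3, B) = -(-79 - 38*3) = -(-79 - 114) = -1*(-193) = 193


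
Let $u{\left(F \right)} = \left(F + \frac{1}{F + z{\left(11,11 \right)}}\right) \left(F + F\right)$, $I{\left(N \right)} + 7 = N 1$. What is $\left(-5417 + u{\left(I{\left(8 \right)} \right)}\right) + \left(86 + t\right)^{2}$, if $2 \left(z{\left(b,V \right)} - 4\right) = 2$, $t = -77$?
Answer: $- \frac{16001}{3} \approx -5333.7$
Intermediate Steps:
$z{\left(b,V \right)} = 5$ ($z{\left(b,V \right)} = 4 + \frac{1}{2} \cdot 2 = 4 + 1 = 5$)
$I{\left(N \right)} = -7 + N$ ($I{\left(N \right)} = -7 + N 1 = -7 + N$)
$u{\left(F \right)} = 2 F \left(F + \frac{1}{5 + F}\right)$ ($u{\left(F \right)} = \left(F + \frac{1}{F + 5}\right) \left(F + F\right) = \left(F + \frac{1}{5 + F}\right) 2 F = 2 F \left(F + \frac{1}{5 + F}\right)$)
$\left(-5417 + u{\left(I{\left(8 \right)} \right)}\right) + \left(86 + t\right)^{2} = \left(-5417 + \frac{2 \left(-7 + 8\right) \left(1 + \left(-7 + 8\right)^{2} + 5 \left(-7 + 8\right)\right)}{5 + \left(-7 + 8\right)}\right) + \left(86 - 77\right)^{2} = \left(-5417 + 2 \cdot 1 \frac{1}{5 + 1} \left(1 + 1^{2} + 5 \cdot 1\right)\right) + 9^{2} = \left(-5417 + 2 \cdot 1 \cdot \frac{1}{6} \left(1 + 1 + 5\right)\right) + 81 = \left(-5417 + 2 \cdot 1 \cdot \frac{1}{6} \cdot 7\right) + 81 = \left(-5417 + \frac{7}{3}\right) + 81 = - \frac{16244}{3} + 81 = - \frac{16001}{3}$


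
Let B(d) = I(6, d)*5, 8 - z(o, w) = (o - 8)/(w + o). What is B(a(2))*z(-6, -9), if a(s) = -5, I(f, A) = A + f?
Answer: 106/3 ≈ 35.333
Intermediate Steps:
z(o, w) = 8 - (-8 + o)/(o + w) (z(o, w) = 8 - (o - 8)/(w + o) = 8 - (-8 + o)/(o + w))
B(d) = 30 + 5*d (B(d) = (d + 6)*5 = (6 + d)*5 = 30 + 5*d)
B(a(2))*z(-6, -9) = (30 + 5*(-5))*((8 + 7*(-6) + 8*(-9))/(-6 - 9)) = (30 - 25)*((8 - 42 - 72)/(-15)) = 5*(-1/15*(-106)) = 5*(106/15) = 106/3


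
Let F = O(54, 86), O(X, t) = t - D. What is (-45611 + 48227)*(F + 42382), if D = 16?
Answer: 111054432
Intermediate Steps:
O(X, t) = -16 + t (O(X, t) = t - 1*16 = t - 16 = -16 + t)
F = 70 (F = -16 + 86 = 70)
(-45611 + 48227)*(F + 42382) = (-45611 + 48227)*(70 + 42382) = 2616*42452 = 111054432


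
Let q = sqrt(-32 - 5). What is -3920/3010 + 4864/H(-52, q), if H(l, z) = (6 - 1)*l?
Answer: -55928/2795 ≈ -20.010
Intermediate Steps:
q = I*sqrt(37) (q = sqrt(-37) = I*sqrt(37) ≈ 6.0828*I)
H(l, z) = 5*l
-3920/3010 + 4864/H(-52, q) = -3920/3010 + 4864/((5*(-52))) = -3920*1/3010 + 4864/(-260) = -56/43 + 4864*(-1/260) = -56/43 - 1216/65 = -55928/2795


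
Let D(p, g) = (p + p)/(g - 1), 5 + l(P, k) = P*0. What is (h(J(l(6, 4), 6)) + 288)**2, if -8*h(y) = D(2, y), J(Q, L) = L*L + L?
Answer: 557668225/6724 ≈ 82937.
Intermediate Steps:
l(P, k) = -5 (l(P, k) = -5 + P*0 = -5 + 0 = -5)
J(Q, L) = L + L**2 (J(Q, L) = L**2 + L = L + L**2)
D(p, g) = 2*p/(-1 + g) (D(p, g) = (2*p)/(-1 + g) = 2*p/(-1 + g))
h(y) = -1/(2*(-1 + y)) (h(y) = -2/(4*(-1 + y)) = -1/(2*(-1 + y)))
(h(J(l(6, 4), 6)) + 288)**2 = (-1/(-2 + 2*(6*(1 + 6))) + 288)**2 = (-1/(-2 + 2*(6*7)) + 288)**2 = (-1/(-2 + 2*42) + 288)**2 = (-1/(-2 + 84) + 288)**2 = (-1/82 + 288)**2 = (23615/82)**2 = 557668225/6724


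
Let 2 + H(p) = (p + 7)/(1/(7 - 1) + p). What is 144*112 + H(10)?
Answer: 983788/61 ≈ 16128.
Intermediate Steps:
H(p) = -2 + (7 + p)/(⅙ + p) (H(p) = -2 + (p + 7)/(1/(7 - 1) + p) = -2 + (7 + p)/(1/6 + p) = -2 + (7 + p)/(⅙ + p))
144*112 + H(10) = 144*112 + 2*(20 - 3*10)/(1 + 6*10) = 16128 + 2*(20 - 30)/(1 + 60) = 16128 + 2*(-10)/61 = 16128 + 2*(1/61)*(-10) = 16128 - 20/61 = 983788/61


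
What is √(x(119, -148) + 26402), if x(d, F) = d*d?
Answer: 3*√4507 ≈ 201.40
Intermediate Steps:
x(d, F) = d²
√(x(119, -148) + 26402) = √(119² + 26402) = √(14161 + 26402) = √40563 = 3*√4507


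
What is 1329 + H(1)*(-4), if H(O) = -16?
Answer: 1393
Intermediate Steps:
1329 + H(1)*(-4) = 1329 - 16*(-4) = 1329 + 64 = 1393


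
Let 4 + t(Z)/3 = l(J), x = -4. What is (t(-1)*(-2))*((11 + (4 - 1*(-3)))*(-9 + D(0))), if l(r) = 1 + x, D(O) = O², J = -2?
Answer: -6804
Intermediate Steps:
l(r) = -3 (l(r) = 1 - 4 = -3)
t(Z) = -21 (t(Z) = -12 + 3*(-3) = -12 - 9 = -21)
(t(-1)*(-2))*((11 + (4 - 1*(-3)))*(-9 + D(0))) = (-21*(-2))*((11 + (4 - 1*(-3)))*(-9 + 0²)) = 42*((11 + (4 + 3))*(-9 + 0)) = 42*((11 + 7)*(-9)) = 42*(18*(-9)) = 42*(-162) = -6804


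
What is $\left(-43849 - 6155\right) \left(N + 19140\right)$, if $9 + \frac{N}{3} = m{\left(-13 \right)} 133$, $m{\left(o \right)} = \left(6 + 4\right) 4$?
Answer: $-1753790292$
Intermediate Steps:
$m{\left(o \right)} = 40$ ($m{\left(o \right)} = 10 \cdot 4 = 40$)
$N = 15933$ ($N = -27 + 3 \cdot 40 \cdot 133 = -27 + 3 \cdot 5320 = -27 + 15960 = 15933$)
$\left(-43849 - 6155\right) \left(N + 19140\right) = \left(-43849 - 6155\right) \left(15933 + 19140\right) = \left(-50004\right) 35073 = -1753790292$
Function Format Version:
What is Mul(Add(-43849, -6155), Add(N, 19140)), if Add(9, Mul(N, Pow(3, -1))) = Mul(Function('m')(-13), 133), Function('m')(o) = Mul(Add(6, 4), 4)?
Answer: -1753790292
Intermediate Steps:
Function('m')(o) = 40 (Function('m')(o) = Mul(10, 4) = 40)
N = 15933 (N = Add(-27, Mul(3, Mul(40, 133))) = Add(-27, Mul(3, 5320)) = Add(-27, 15960) = 15933)
Mul(Add(-43849, -6155), Add(N, 19140)) = Mul(Add(-43849, -6155), Add(15933, 19140)) = Mul(-50004, 35073) = -1753790292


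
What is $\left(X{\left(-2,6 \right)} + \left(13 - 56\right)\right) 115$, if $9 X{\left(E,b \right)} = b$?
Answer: $- \frac{14605}{3} \approx -4868.3$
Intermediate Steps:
$X{\left(E,b \right)} = \frac{b}{9}$
$\left(X{\left(-2,6 \right)} + \left(13 - 56\right)\right) 115 = \left(\frac{1}{9} \cdot 6 + \left(13 - 56\right)\right) 115 = \left(\frac{2}{3} + \left(13 - 56\right)\right) 115 = \left(\frac{2}{3} - 43\right) 115 = \left(- \frac{127}{3}\right) 115 = - \frac{14605}{3}$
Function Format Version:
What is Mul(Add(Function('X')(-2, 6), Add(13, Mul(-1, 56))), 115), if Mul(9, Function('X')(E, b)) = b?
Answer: Rational(-14605, 3) ≈ -4868.3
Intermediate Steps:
Function('X')(E, b) = Mul(Rational(1, 9), b)
Mul(Add(Function('X')(-2, 6), Add(13, Mul(-1, 56))), 115) = Mul(Add(Mul(Rational(1, 9), 6), Add(13, Mul(-1, 56))), 115) = Mul(Add(Rational(2, 3), Add(13, -56)), 115) = Mul(Add(Rational(2, 3), -43), 115) = Mul(Rational(-127, 3), 115) = Rational(-14605, 3)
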